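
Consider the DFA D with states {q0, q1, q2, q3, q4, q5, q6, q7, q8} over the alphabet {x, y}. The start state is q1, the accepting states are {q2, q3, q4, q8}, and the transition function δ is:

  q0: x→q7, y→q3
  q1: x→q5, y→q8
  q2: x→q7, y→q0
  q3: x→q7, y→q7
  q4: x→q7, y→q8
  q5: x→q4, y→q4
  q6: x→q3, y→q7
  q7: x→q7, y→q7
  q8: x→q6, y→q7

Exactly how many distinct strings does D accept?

8

The useful subgraph on states {q1, q3, q4, q5, q6, q8} is acyclic, so L(D) is finite; the longest accepting path visits 6 useful states, giving maximum string length 5.
Counting accepting paths from q1 by length: 1 of length 1, 2 of length 2, 3 of length 3, 2 of length 5. Total 8.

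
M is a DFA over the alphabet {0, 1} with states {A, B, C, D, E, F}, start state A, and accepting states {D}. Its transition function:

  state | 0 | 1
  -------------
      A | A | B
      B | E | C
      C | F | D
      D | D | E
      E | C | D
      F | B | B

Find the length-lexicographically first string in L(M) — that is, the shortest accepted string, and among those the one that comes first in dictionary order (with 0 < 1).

101

A breadth-first search from A reaches an accepting state first via the path A → B → E → D on input 101.
No string of length < 3 is accepted (BFS exhausts all shorter strings without reaching an accepting state), and 101 is the lexicographically least accepting string of length 3.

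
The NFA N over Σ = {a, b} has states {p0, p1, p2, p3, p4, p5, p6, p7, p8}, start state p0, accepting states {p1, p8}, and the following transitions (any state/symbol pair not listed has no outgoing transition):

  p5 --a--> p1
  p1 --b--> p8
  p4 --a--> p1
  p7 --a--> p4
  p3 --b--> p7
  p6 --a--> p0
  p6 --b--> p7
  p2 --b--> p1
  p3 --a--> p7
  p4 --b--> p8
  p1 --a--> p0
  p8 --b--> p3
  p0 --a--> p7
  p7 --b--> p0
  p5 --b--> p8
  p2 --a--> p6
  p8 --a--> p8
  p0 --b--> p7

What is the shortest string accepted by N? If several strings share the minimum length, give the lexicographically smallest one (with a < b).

aaa

A breadth-first search from p0 reaches an accepting state first via the path p0 → p7 → p4 → p1 on input aaa.
No string of length < 3 is accepted (BFS exhausts all shorter strings without reaching an accepting state), and aaa is the lexicographically least accepting string of length 3.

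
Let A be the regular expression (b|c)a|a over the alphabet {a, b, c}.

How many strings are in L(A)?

3

The expression has no Kleene star, so L(A) is finite. Expanding the alternatives gives {a, ba, ca}.
That is 1 of length 1, 2 of length 2: 3 strings in all.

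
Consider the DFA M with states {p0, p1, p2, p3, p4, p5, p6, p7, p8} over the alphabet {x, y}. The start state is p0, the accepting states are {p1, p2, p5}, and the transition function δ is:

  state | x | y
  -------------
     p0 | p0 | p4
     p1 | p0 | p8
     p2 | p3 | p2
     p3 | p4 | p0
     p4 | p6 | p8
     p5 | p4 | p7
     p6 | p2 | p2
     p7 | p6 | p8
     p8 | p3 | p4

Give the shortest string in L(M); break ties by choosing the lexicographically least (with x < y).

A breadth-first search from p0 reaches an accepting state first via the path p0 → p4 → p6 → p2 on input yxx.
No string of length < 3 is accepted (BFS exhausts all shorter strings without reaching an accepting state), and yxx is the lexicographically least accepting string of length 3.

yxx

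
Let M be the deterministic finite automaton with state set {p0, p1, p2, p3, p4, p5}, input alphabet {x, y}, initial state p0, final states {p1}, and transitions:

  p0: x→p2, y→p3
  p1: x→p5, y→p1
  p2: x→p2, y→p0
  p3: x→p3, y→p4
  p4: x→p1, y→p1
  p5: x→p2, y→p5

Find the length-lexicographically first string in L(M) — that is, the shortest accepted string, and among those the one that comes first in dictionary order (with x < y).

A breadth-first search from p0 reaches an accepting state first via the path p0 → p3 → p4 → p1 on input yyx.
No string of length < 3 is accepted (BFS exhausts all shorter strings without reaching an accepting state), and yyx is the lexicographically least accepting string of length 3.

yyx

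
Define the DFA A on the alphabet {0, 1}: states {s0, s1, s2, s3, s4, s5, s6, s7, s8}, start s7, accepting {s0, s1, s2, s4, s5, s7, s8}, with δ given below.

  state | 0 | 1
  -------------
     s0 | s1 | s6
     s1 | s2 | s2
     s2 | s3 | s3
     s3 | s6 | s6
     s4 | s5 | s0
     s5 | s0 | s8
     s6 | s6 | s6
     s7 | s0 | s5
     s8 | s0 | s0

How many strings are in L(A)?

19

The useful subgraph on states {s0, s1, s2, s5, s7, s8} is acyclic, so L(A) is finite; the longest accepting path visits 6 useful states, giving maximum string length 5.
Counting accepting paths from s7 by length: 1 of length 0, 2 of length 1, 3 of length 2, 5 of length 3, 4 of length 4, 4 of length 5. Total 19.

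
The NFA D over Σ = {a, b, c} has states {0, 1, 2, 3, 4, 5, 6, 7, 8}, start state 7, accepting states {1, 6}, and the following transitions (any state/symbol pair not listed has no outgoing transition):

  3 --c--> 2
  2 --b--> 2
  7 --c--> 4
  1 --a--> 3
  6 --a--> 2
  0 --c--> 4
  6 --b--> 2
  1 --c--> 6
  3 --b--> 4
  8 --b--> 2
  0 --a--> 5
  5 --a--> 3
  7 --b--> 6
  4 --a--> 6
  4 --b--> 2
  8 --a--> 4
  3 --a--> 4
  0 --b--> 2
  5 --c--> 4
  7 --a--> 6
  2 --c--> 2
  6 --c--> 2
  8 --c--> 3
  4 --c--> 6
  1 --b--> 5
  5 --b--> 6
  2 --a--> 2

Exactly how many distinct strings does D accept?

The useful subgraph on states {4, 6, 7} is acyclic, so L(D) is finite; the longest accepting path visits 3 useful states, giving maximum string length 2.
Counting accepting paths from 7 by length: 2 of length 1, 2 of length 2. Total 4.

4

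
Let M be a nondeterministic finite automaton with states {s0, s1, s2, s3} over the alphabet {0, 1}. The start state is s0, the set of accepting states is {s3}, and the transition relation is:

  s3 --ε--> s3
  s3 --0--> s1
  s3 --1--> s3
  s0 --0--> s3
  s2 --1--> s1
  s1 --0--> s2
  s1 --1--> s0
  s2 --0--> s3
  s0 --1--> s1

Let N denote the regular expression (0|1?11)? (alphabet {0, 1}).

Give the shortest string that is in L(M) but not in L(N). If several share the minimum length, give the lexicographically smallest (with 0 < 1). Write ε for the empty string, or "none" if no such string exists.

The string 01 is accepted by M but not by N.
No shorter string lies in the difference, and 01 is the lexicographically first length-2 string in L(M) \ L(N).

01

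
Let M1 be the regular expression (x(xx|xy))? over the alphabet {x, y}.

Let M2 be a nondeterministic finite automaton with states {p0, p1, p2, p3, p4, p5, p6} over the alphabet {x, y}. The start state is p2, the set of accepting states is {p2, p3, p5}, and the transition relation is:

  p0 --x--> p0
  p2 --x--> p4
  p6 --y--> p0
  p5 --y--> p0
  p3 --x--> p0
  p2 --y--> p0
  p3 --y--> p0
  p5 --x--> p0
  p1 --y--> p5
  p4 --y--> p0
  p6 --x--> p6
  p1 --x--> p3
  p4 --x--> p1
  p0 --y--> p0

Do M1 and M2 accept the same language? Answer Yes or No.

Yes

Converting the expression M1 to a DFA (subset construction, then merging equivalent states) gives the minimal DFA with states {r0, r1, r2, r3, r4}, start state r0, accepting states {r0, r4} and transitions r0: x→r1, y→r2; r1: x→r3, y→r2; r2: x→r2, y→r2; r3: x→r4, y→r4; r4: x→r2, y→r2.
Exploring the product automaton M1 × M2 from the start pair (r0, p2), following both machines on each input symbol, reaches 6 state pairs: (r0, p2), (r1, p4), (r2, p0), (r3, p1), (r4, p3), (r4, p5).
M1 accepts in {r0, r4} and M2 accepts in {p2, p3, p5}. In every reachable pair the two components are either both accepting — (r0, p2), (r4, p3), (r4, p5) — or both non-accepting, so no string is accepted by exactly one of the machines: L(M1) \ L(M2) and L(M2) \ L(M1) are both empty.
Hence every string is accepted by M1 iff it is accepted by M2, and the two languages coincide.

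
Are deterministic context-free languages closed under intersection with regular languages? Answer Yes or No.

Run the DPDA and a DFA for the regular language in lock-step (product of the two finite controls, one shared stack, the DFA component advancing only on genuine input moves); the result is still deterministic and accepts when both components accept.
So the deterministic context-free languages are closed under intersection with a regular language.

Yes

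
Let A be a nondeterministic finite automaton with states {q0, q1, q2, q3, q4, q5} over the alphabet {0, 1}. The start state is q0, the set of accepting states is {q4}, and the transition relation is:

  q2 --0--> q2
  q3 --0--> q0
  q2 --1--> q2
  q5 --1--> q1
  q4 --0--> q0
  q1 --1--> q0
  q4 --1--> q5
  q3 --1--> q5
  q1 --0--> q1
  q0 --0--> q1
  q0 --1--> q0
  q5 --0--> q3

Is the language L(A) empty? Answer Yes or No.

The states reachable from the start state are {q0, q1}.
None of the accepting states {q4} is reachable, so no string is accepted and L(A) = ∅.

Yes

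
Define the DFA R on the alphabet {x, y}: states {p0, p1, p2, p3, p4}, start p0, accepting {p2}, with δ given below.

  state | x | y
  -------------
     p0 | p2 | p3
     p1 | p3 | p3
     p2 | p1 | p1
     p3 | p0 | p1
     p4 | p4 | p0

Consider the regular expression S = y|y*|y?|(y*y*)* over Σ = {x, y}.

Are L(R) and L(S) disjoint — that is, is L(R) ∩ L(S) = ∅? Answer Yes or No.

Yes

Converting the expression S to a DFA (subset construction, then merging equivalent states) gives the minimal DFA with states {s0, s1}, start state s0, accepting states {s0} and transitions s0: x→s1, y→s0; s1: x→s1, y→s1.
Exploring the product automaton R × S from the start pair (p0, s0), following both machines on each input symbol, reaches 7 state pairs: (p0, s0), (p2, s1), (p3, s0), (p1, s1), (p0, s1), (p1, s0), (p3, s1).
R accepts in {p2} and S accepts in {s0}; no reachable pair has both components accepting, so no string drives both machines to acceptance simultaneously and L(R) ∩ L(S) = ∅.
So no string is accepted by both, and the intersection is empty.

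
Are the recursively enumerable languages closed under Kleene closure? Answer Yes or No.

Yes

Dovetail over all factorisations of the input into blocks and all step bounds, running the recogniser for L on every block of a factorisation; accept if some factorisation has all of its blocks accepted.
So the recursively enumerable languages are closed under Kleene star.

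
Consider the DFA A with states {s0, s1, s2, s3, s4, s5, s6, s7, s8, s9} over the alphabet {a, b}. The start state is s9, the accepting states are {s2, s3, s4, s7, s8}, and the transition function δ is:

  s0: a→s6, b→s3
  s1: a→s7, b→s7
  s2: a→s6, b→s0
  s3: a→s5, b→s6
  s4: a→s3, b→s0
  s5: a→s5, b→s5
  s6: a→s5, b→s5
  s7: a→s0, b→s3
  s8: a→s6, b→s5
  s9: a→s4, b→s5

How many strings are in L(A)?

The useful subgraph on states {s0, s3, s4, s9} is acyclic, so L(A) is finite; the longest accepting path visits 4 useful states, giving maximum string length 3.
Counting accepting paths from s9 by length: 1 of length 1, 1 of length 2, 1 of length 3. Total 3.

3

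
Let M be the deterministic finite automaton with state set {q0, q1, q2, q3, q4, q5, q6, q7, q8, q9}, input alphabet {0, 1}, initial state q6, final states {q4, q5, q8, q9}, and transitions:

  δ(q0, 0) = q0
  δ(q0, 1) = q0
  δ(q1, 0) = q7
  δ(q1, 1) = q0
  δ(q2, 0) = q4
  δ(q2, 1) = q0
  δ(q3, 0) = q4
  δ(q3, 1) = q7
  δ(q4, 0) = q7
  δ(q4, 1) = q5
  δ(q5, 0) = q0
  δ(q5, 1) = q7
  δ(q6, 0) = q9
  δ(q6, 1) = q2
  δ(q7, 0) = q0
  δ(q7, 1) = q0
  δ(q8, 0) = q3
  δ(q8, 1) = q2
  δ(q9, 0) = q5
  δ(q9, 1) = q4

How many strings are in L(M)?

6

The useful subgraph on states {q2, q4, q5, q6, q9} is acyclic, so L(M) is finite; the longest accepting path visits 4 useful states, giving maximum string length 3.
Counting accepting paths from q6 by length: 1 of length 1, 3 of length 2, 2 of length 3. Total 6.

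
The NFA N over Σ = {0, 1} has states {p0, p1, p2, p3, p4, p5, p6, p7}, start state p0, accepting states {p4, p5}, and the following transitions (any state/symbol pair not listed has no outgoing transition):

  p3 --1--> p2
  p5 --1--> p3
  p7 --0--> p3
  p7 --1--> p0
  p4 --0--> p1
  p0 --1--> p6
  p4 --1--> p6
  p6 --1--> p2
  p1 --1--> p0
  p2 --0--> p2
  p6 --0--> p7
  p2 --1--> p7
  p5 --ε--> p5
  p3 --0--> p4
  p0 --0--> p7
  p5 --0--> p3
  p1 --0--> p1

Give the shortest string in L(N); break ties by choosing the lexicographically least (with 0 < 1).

000

A breadth-first search from p0 reaches an accepting state first via the path p0 → p7 → p3 → p4 on input 000.
No string of length < 3 is accepted (BFS exhausts all shorter strings without reaching an accepting state), and 000 is the lexicographically least accepting string of length 3.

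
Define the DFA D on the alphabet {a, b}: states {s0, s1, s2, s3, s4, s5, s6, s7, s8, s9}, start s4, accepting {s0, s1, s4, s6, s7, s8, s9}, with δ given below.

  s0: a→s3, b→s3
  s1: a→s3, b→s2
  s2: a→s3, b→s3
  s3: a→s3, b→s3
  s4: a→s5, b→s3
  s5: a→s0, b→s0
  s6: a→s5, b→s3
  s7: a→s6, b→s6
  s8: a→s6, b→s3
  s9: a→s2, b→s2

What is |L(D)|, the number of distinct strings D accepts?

The useful subgraph on states {s0, s4, s5} is acyclic, so L(D) is finite; the longest accepting path visits 3 useful states, giving maximum string length 2.
Counting accepting paths from s4 by length: 1 of length 0, 2 of length 2. Total 3.

3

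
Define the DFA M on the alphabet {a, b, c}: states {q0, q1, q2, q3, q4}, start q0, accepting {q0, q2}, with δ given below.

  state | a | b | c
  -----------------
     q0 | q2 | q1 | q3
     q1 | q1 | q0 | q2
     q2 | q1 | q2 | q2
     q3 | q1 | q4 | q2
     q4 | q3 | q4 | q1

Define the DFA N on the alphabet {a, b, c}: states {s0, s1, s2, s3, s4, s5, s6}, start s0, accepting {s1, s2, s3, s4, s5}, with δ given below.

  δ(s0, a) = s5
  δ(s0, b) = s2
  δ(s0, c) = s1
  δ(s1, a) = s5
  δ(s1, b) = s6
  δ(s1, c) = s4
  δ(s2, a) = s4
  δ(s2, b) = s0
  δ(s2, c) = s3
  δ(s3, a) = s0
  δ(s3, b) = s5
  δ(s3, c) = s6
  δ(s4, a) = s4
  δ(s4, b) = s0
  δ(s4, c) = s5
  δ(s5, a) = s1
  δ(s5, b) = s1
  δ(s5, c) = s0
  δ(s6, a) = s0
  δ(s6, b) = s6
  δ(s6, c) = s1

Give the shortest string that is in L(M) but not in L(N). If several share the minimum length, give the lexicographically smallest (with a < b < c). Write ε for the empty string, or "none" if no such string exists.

The empty string ε is accepted by M but not by N.
Since ε is the unique shortest string, it is the required witness.

ε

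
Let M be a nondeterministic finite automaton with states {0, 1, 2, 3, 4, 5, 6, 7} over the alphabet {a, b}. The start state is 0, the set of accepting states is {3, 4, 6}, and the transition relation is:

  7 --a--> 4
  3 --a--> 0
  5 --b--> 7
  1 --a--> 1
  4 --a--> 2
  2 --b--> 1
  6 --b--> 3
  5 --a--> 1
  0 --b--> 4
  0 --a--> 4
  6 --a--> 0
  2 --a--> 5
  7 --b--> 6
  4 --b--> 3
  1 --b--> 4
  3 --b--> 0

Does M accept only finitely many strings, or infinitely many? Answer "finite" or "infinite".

infinite

State 1 is reachable from the start and can reach an accepting state, and it lies on the cycle 1 → 1.
Traversing that cycle any number of times yields accepted strings of unbounded length, so the language is infinite.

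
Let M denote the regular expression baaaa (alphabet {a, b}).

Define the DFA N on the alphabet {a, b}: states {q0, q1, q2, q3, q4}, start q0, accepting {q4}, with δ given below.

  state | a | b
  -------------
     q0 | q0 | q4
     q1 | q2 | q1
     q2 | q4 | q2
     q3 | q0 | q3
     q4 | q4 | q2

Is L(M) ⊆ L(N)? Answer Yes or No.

Converting the expression M to a DFA (subset construction, then merging equivalent states) gives the minimal DFA with states {m0, m1, m2, m3, m4, m5, m6}, start state m0, accepting states {m6} and transitions m0: a→m1, b→m2; m1: a→m1, b→m1; m2: a→m3, b→m1; m3: a→m4, b→m1; m4: a→m5, b→m1; m5: a→m6, b→m1; m6: a→m1, b→m1.
Exploring the product automaton M × N from the start pair (m0, q0), following both machines on each input symbol, reaches 9 state pairs: (m0, q0), (m1, q0), (m2, q4), (m1, q4), (m3, q4), (m1, q2), (m4, q4), (m5, q4), (m6, q4).
M accepts in {m6} and N accepts in {q4}. The reachable pairs whose M-component is accepting are (m6, q4); in each of them the N-component is accepting too, so the product for L(M) \ L(N) (M-component accepting, N-component rejecting) has no reachable accepting pair and the difference is empty.
Hence every string in L(M) is also in L(N).

Yes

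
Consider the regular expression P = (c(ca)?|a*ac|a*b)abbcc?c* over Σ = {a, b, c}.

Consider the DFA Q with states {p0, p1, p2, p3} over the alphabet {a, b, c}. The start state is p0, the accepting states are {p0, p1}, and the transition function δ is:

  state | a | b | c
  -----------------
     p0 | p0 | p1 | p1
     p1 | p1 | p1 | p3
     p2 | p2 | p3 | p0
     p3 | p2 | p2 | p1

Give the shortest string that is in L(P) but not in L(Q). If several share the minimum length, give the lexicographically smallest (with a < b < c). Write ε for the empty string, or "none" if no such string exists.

babbc

The string babbc is accepted by P but not by Q.
No shorter string lies in the difference, and babbc is the lexicographically first length-5 string in L(P) \ L(Q).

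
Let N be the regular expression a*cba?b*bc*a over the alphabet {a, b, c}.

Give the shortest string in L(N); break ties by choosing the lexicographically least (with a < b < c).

cbba

By inspection of the expression, no string of length less than 4 matches, and cbba is the lexicographically first match of length 4.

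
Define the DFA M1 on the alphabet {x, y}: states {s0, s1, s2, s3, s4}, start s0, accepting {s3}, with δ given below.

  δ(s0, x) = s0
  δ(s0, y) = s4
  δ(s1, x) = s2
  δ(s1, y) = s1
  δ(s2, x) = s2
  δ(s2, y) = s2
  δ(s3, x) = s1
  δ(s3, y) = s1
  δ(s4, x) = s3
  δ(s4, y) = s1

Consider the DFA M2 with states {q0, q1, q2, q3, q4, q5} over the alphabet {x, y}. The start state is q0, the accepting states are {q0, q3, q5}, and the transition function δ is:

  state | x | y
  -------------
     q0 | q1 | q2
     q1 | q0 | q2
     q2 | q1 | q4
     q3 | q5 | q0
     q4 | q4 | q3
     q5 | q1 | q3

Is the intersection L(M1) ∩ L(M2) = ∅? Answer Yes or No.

Exploring the product automaton M1 × M2 from the start pair (s0, q0), following both machines on each input symbol, reaches 14 state pairs: (s0, q0), (s0, q1), (s4, q2), (s3, q1), (s1, q4), (s1, q0), (s1, q2), (s2, q4), (s1, q3), (s2, q1), (s2, q3), (s2, q5), (s2, q0), (s2, q2).
M1 accepts in {s3} and M2 accepts in {q0, q3, q5}; no reachable pair has both components accepting, so no string drives both machines to acceptance simultaneously and L(M1) ∩ L(M2) = ∅.
So no string is accepted by both, and the intersection is empty.

Yes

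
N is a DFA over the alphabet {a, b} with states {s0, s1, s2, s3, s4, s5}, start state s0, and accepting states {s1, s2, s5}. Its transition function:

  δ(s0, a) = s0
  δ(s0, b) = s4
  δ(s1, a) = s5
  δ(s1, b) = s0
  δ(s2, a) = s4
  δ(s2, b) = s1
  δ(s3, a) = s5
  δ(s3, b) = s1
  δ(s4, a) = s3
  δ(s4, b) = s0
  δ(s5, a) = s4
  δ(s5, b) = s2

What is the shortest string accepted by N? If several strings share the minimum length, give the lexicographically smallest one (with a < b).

baa

A breadth-first search from s0 reaches an accepting state first via the path s0 → s4 → s3 → s5 on input baa.
No string of length < 3 is accepted (BFS exhausts all shorter strings without reaching an accepting state), and baa is the lexicographically least accepting string of length 3.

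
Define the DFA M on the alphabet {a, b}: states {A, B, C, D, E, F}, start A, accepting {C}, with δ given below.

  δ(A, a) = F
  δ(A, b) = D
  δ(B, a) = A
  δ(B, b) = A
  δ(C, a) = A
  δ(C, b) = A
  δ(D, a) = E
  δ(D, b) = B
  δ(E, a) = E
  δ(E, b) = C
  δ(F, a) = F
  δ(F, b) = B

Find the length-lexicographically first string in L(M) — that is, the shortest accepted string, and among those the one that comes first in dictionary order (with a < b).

A breadth-first search from A reaches an accepting state first via the path A → D → E → C on input bab.
No string of length < 3 is accepted (BFS exhausts all shorter strings without reaching an accepting state), and bab is the lexicographically least accepting string of length 3.

bab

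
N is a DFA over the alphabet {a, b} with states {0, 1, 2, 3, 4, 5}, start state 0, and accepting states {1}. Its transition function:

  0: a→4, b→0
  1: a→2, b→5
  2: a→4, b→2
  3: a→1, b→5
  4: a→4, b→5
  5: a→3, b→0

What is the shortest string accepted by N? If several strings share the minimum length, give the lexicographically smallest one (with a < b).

A breadth-first search from 0 reaches an accepting state first via the path 0 → 4 → 5 → 3 → 1 on input abaa.
No string of length < 4 is accepted (BFS exhausts all shorter strings without reaching an accepting state), and abaa is the lexicographically least accepting string of length 4.

abaa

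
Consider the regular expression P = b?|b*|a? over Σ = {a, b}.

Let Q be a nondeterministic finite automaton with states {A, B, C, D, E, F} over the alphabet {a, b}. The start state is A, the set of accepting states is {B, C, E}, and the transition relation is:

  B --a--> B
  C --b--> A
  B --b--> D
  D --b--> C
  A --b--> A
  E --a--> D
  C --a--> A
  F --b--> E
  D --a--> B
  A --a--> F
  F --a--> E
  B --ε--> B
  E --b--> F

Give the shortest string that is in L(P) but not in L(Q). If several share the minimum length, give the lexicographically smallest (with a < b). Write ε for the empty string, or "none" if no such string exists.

ε

The empty string ε is accepted by P but not by Q.
Since ε is the unique shortest string, it is the required witness.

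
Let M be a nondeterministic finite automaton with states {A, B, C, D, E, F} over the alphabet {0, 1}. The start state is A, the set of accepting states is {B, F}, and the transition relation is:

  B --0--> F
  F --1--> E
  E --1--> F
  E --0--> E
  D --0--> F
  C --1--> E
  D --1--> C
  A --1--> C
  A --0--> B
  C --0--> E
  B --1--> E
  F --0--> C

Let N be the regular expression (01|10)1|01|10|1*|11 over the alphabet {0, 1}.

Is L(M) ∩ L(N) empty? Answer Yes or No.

The string 011 is accepted by both M and N.
Hence L(M) ∩ L(N) ≠ ∅.

No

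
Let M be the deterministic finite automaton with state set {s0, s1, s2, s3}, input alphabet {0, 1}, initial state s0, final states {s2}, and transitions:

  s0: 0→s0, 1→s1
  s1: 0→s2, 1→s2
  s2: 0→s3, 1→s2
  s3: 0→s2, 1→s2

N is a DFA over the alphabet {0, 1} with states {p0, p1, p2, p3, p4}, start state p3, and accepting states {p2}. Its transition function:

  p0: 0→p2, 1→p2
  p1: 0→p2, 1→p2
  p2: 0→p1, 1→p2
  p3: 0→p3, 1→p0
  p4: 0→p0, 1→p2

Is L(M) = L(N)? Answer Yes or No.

Exploring the product automaton M × N from the start pair (s0, p3), following both machines on each input symbol, reaches 4 state pairs: (s0, p3), (s1, p0), (s2, p2), (s3, p1).
M accepts in {s2} and N accepts in {p2}. In every reachable pair the two components are either both accepting — (s2, p2) — or both non-accepting, so no string is accepted by exactly one of the machines: L(M) \ L(N) and L(N) \ L(M) are both empty.
Hence every string is accepted by M iff it is accepted by N, and the two languages coincide.

Yes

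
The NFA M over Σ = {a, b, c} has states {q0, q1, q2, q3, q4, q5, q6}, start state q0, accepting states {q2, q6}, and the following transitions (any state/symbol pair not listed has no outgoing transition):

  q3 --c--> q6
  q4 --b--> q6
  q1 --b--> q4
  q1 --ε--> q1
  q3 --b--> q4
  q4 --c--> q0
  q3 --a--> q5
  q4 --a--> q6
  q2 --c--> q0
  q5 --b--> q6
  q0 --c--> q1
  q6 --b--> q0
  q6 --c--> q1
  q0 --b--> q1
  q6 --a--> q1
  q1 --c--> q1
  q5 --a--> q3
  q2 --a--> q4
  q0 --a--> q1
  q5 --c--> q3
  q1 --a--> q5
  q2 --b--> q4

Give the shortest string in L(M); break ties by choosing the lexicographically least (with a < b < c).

A breadth-first search from q0 reaches an accepting state first via the path q0 → q1 → q5 → q6 on input aab.
No string of length < 3 is accepted (BFS exhausts all shorter strings without reaching an accepting state), and aab is the lexicographically least accepting string of length 3.

aab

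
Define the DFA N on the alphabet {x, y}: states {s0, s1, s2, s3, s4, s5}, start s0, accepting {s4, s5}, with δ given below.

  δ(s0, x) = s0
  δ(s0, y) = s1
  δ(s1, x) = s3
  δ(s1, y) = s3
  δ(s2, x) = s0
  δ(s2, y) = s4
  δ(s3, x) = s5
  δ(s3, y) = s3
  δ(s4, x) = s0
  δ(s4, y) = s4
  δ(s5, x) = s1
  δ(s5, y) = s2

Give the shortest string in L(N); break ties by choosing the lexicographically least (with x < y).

A breadth-first search from s0 reaches an accepting state first via the path s0 → s1 → s3 → s5 on input yxx.
No string of length < 3 is accepted (BFS exhausts all shorter strings without reaching an accepting state), and yxx is the lexicographically least accepting string of length 3.

yxx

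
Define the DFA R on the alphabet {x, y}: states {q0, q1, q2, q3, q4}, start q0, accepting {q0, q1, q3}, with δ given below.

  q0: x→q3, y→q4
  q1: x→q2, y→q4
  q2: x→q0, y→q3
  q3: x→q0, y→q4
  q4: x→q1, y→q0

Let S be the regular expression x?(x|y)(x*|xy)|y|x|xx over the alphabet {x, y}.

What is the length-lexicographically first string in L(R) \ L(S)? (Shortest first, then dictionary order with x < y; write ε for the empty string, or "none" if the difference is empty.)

ε

The empty string ε is accepted by R but not by S.
Since ε is the unique shortest string, it is the required witness.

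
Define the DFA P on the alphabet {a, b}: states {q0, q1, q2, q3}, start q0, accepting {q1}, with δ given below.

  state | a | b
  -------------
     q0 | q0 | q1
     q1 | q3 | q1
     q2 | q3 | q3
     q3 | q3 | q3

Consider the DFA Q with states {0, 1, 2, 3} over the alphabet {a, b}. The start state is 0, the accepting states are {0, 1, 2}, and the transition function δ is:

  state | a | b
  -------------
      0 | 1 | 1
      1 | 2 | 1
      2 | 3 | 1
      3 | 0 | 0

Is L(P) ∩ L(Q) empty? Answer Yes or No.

No

The string b is accepted by both P and Q.
Hence L(P) ∩ L(Q) ≠ ∅.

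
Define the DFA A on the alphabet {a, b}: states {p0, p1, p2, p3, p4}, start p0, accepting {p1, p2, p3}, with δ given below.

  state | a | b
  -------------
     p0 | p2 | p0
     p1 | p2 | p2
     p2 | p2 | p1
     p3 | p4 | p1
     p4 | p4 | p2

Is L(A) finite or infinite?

State p0 is reachable from the start and can reach an accepting state, and it lies on the cycle p0 → p0.
Traversing that cycle any number of times yields accepted strings of unbounded length, so the language is infinite.

infinite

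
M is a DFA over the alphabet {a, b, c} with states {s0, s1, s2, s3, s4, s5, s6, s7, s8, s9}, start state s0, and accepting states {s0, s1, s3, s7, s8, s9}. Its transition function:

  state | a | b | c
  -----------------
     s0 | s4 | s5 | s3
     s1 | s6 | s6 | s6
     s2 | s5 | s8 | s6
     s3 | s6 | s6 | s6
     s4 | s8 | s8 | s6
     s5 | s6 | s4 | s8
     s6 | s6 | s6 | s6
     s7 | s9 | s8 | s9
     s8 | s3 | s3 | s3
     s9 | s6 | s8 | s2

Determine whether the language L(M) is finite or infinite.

finite

The useful states (reachable from s0 and able to reach an accepting state) are {s0, s3, s4, s5, s8}.
Restricted to these states the transition graph has no cycle, so every accepting path has bounded length and L is finite.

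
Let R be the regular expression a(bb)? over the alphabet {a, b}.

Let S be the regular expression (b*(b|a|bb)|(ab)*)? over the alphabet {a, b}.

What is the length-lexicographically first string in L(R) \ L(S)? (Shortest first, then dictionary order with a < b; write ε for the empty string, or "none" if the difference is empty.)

abb

The string abb is accepted by R but not by S.
No shorter string lies in the difference, and abb is the lexicographically first length-3 string in L(R) \ L(S).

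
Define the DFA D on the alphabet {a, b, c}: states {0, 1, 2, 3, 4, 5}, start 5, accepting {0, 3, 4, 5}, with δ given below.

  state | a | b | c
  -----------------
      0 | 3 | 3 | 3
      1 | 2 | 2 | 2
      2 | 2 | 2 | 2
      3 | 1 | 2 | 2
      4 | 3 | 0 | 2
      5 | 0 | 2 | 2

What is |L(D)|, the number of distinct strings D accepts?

5

The useful subgraph on states {0, 3, 5} is acyclic, so L(D) is finite; the longest accepting path visits 3 useful states, giving maximum string length 2.
Counting accepting paths from 5 by length: 1 of length 0, 1 of length 1, 3 of length 2. Total 5.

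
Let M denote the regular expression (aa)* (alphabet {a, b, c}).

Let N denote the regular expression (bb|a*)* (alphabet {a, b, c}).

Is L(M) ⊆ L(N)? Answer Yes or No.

Converting the expression M to a DFA (subset construction, then merging equivalent states) gives the minimal DFA with states {m0, m1, m2}, start state m0, accepting states {m0} and transitions m0: a→m1, b→m2, c→m2; m1: a→m0, b→m2, c→m2; m2: a→m2, b→m2, c→m2.
Converting the expression N to a DFA (subset construction, then merging equivalent states) gives the minimal DFA with states {n0, n1, n2}, start state n0, accepting states {n0} and transitions n0: a→n0, b→n1, c→n2; n1: a→n2, b→n0, c→n2; n2: a→n2, b→n2, c→n2.
Exploring the product automaton M × N from the start pair (m0, n0), following both machines on each input symbol, reaches 5 state pairs: (m0, n0), (m1, n0), (m2, n1), (m2, n2), (m2, n0).
M accepts in {m0} and N accepts in {n0}. The reachable pairs whose M-component is accepting are (m0, n0); in each of them the N-component is accepting too, so the product for L(M) \ L(N) (M-component accepting, N-component rejecting) has no reachable accepting pair and the difference is empty.
Hence every string in L(M) is also in L(N).

Yes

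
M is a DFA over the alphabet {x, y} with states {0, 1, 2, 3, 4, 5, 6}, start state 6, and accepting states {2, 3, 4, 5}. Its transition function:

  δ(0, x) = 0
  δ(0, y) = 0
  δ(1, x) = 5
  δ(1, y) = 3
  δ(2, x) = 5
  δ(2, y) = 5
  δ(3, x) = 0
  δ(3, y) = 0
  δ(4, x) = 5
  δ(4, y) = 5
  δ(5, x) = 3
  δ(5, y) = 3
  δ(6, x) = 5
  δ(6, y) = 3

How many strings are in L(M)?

4

The useful subgraph on states {3, 5, 6} is acyclic, so L(M) is finite; the longest accepting path visits 3 useful states, giving maximum string length 2.
Counting accepting paths from 6 by length: 2 of length 1, 2 of length 2. Total 4.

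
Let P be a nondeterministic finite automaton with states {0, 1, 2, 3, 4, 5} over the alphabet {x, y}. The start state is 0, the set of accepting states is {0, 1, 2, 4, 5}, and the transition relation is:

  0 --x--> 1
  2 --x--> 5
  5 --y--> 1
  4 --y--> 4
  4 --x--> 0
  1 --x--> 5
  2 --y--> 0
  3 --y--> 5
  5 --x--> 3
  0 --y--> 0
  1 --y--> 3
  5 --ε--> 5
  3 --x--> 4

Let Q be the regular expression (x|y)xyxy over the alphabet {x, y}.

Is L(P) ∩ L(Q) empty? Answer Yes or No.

The string xxyxy is accepted by both P and Q.
Hence L(P) ∩ L(Q) ≠ ∅.

No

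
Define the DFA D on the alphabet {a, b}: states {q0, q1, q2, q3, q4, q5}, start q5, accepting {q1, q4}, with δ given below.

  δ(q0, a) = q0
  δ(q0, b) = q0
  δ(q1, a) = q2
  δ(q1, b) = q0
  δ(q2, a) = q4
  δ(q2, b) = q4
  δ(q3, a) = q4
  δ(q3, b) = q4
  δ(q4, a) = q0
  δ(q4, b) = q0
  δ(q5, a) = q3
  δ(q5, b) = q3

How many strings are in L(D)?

4

The useful subgraph on states {q3, q4, q5} is acyclic, so L(D) is finite; the longest accepting path visits 3 useful states, giving maximum string length 2.
Counting accepting paths from q5 by length: 4 of length 2. Total 4.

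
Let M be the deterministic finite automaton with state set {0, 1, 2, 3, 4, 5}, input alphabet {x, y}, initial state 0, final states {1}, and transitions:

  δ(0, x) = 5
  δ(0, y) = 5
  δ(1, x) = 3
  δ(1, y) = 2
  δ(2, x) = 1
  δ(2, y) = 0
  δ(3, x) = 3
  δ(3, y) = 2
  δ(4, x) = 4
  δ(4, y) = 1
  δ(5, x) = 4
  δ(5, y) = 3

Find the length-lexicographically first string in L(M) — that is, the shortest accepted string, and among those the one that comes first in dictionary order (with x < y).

A breadth-first search from 0 reaches an accepting state first via the path 0 → 5 → 4 → 1 on input xxy.
No string of length < 3 is accepted (BFS exhausts all shorter strings without reaching an accepting state), and xxy is the lexicographically least accepting string of length 3.

xxy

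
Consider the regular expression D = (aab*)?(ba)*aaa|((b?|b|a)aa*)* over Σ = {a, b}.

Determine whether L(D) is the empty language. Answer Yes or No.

No

The empty string ε matches the expression, so it belongs to L(D).
Since L(D) contains at least one string, it is not empty.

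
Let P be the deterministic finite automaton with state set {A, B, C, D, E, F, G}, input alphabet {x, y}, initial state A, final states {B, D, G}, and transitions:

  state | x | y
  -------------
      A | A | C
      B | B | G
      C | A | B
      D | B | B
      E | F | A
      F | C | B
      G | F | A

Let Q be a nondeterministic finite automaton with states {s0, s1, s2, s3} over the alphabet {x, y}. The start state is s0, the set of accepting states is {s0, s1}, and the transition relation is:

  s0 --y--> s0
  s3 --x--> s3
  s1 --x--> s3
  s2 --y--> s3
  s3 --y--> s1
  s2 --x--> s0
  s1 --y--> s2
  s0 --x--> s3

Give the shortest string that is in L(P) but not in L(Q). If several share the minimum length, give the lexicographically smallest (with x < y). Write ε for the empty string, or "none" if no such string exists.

The string xyy is accepted by P but not by Q.
No shorter string lies in the difference, and xyy is the lexicographically first length-3 string in L(P) \ L(Q).

xyy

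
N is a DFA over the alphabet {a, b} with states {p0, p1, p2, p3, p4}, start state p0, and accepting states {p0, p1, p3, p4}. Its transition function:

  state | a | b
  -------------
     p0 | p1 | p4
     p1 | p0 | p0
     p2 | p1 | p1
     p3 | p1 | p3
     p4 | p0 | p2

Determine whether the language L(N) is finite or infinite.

State p0 is reachable from the start and can reach an accepting state, and it lies on the cycle p0 → p1 → p0.
Traversing that cycle any number of times yields accepted strings of unbounded length, so the language is infinite.

infinite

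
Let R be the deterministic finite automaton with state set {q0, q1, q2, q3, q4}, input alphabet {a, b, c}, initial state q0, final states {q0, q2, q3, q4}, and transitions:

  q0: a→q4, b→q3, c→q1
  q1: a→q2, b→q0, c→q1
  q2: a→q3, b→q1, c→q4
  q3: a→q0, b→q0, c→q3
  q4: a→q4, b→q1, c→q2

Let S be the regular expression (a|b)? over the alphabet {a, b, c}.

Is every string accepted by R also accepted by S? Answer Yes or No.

The string aa is in L(R) but not in L(S).
So L(R) ⊄ L(S).

No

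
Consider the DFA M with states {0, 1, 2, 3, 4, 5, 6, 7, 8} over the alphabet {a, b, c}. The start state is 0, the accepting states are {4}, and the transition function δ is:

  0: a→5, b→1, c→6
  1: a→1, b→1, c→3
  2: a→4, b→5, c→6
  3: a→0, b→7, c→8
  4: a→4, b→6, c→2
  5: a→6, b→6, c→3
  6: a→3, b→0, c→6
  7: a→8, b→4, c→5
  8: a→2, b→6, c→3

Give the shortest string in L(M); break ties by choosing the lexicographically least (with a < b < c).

acbb

A breadth-first search from 0 reaches an accepting state first via the path 0 → 5 → 3 → 7 → 4 on input acbb.
No string of length < 4 is accepted (BFS exhausts all shorter strings without reaching an accepting state), and acbb is the lexicographically least accepting string of length 4.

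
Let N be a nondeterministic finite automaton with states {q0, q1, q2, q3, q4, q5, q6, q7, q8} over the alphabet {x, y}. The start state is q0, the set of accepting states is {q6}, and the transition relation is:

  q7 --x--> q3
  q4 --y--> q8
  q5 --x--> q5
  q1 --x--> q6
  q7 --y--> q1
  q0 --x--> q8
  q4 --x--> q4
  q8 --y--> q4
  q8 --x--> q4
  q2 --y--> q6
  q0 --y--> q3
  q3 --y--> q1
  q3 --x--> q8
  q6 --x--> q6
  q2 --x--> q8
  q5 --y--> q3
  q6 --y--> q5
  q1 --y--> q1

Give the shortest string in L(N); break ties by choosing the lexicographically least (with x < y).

yyx

A breadth-first search from q0 reaches an accepting state first via the path q0 → q3 → q1 → q6 on input yyx.
No string of length < 3 is accepted (BFS exhausts all shorter strings without reaching an accepting state), and yyx is the lexicographically least accepting string of length 3.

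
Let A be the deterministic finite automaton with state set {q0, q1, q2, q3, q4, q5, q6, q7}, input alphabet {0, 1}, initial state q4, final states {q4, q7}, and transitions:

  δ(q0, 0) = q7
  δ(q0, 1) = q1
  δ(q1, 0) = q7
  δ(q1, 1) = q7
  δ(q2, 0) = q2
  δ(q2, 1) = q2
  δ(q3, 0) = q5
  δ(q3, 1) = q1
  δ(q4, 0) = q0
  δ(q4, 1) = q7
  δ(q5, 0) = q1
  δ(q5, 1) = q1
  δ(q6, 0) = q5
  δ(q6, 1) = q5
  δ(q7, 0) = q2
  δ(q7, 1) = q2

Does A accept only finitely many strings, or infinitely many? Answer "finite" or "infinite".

The useful states (reachable from q4 and able to reach an accepting state) are {q0, q1, q4, q7}.
Restricted to these states the transition graph has no cycle, so every accepting path has bounded length and L is finite.

finite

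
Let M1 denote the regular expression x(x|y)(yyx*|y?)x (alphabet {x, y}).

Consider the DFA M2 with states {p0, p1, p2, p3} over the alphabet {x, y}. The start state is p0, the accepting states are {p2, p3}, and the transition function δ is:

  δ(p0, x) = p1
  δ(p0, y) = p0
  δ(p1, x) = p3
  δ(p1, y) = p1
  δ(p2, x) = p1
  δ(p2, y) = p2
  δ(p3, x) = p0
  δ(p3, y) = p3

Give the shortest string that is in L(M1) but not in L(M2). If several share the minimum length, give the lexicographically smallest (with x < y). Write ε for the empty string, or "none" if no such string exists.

xxx

The string xxx is accepted by M1 but not by M2.
No shorter string lies in the difference, and xxx is the lexicographically first length-3 string in L(M1) \ L(M2).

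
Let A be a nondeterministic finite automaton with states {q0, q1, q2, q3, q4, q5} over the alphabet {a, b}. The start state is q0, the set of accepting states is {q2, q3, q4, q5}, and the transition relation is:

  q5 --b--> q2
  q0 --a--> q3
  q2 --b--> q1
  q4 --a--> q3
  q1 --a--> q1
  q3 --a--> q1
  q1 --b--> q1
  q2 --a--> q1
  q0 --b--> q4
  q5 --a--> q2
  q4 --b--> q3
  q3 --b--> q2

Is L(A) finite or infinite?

finite

The useful states (reachable from q0 and able to reach an accepting state) are {q0, q2, q3, q4}.
Restricted to these states the transition graph has no cycle, so every accepting path has bounded length and L is finite.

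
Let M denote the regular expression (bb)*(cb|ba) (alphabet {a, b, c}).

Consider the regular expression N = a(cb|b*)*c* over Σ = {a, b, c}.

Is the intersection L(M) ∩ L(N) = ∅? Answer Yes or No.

Yes

Converting the expression M to a DFA (subset construction, then merging equivalent states) gives the minimal DFA with states {m0, m1, m2, m3, m4}, start state m0, accepting states {m4} and transitions m0: a→m1, b→m2, c→m3; m1: a→m1, b→m1, c→m1; m2: a→m4, b→m0, c→m1; m3: a→m1, b→m4, c→m1; m4: a→m1, b→m1, c→m1.
Converting the expression N to a DFA (subset construction, then merging equivalent states) gives the minimal DFA with states {n0, n1, n2, n3, n4}, start state n0, accepting states {n1, n3, n4} and transitions n0: a→n1, b→n2, c→n2; n1: a→n2, b→n1, c→n3; n2: a→n2, b→n2, c→n2; n3: a→n2, b→n1, c→n4; n4: a→n2, b→n2, c→n4.
Exploring the product automaton M × N from the start pair (m0, n0), following both machines on each input symbol, reaches 9 state pairs: (m0, n0), (m1, n1), (m2, n2), (m3, n2), (m1, n2), (m1, n3), (m4, n2), (m0, n2), (m1, n4).
M accepts in {m4} and N accepts in {n1, n3, n4}; no reachable pair has both components accepting, so no string drives both machines to acceptance simultaneously and L(M) ∩ L(N) = ∅.
So no string is accepted by both, and the intersection is empty.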